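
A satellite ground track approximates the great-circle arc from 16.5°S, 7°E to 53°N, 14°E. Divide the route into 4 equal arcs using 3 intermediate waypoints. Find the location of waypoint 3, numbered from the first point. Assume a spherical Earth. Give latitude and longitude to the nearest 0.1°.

Write both endpoints as unit vectors p₁, p₂ with components (cos φ cos λ, cos φ sin λ, sin φ).
The central angle between the endpoints is δ = arccos(p₁·p₂) ≈ 1.218 rad (69.8°).
Interpolate at f = 3/4 with slerp weights a = sin((1−f)δ)/sin δ ≈ 0.319, b = sin(fδ)/sin δ ≈ 0.844.
p = a·p₁ + b·p₂ ≈ (0.797, 0.160, 0.583); φ = arcsin(p_z) ≈ 35.66°, λ = atan2(p_y, p_x) ≈ 11.37°.

≈ 35.7°N, 11.4°E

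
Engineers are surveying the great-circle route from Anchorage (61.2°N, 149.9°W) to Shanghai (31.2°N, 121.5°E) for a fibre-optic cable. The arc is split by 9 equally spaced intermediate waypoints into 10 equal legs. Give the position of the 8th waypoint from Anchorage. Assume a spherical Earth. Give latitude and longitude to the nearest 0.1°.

≈ 41.4°N, 130.5°E

Convert each endpoint to a unit vector on the sphere (x = cos φ cos λ, y = cos φ sin λ, z = sin φ).
The central angle between the endpoints is δ = arccos(p₁·p₂) ≈ 1.088 rad (62.4°).
Interpolate at f = 8/10 with slerp weights a = sin((1−f)δ)/sin δ ≈ 0.244, b = sin(fδ)/sin δ ≈ 0.863.
p = a·p₁ + b·p₂ ≈ (-0.487, 0.571, 0.661); φ = arcsin(p_z) ≈ 41.36°, λ = atan2(p_y, p_x) ≈ 130.50°.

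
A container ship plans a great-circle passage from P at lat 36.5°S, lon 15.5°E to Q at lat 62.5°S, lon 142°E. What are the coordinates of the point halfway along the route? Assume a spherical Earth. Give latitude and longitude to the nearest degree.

≈ lat 66°S, lon 51°E

Write both endpoints as unit vectors p₁, p₂ with components (cos φ cos λ, cos φ sin λ, sin φ).
The central angle between the endpoints is δ = arccos(p₁·p₂) ≈ 1.259 rad (72.1°).
Interpolate at f = 1/2 with slerp weights a = sin((1−f)δ)/sin δ ≈ 0.619, b = sin(fδ)/sin δ ≈ 0.619.
p = a·p₁ + b·p₂ ≈ (0.254, 0.309, -0.917); φ = arcsin(p_z) ≈ -66.43°, λ = atan2(p_y, p_x) ≈ 50.55°.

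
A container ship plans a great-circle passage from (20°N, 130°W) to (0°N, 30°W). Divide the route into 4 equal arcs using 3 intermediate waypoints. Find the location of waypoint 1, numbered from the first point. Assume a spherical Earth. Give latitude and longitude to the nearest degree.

Convert each endpoint to a unit vector on the sphere (x = cos φ cos λ, y = cos φ sin λ, z = sin φ).
The central angle between the endpoints is δ = arccos(p₁·p₂) ≈ 1.735 rad (99.4°).
Interpolate at f = 1/4 with slerp weights a = sin((1−f)δ)/sin δ ≈ 0.977, b = sin(fδ)/sin δ ≈ 0.426.
p = a·p₁ + b·p₂ ≈ (-0.221, -0.916, 0.334); φ = arcsin(p_z) ≈ 19.52°, λ = atan2(p_y, p_x) ≈ -103.58°.

≈ (20°N, 104°W)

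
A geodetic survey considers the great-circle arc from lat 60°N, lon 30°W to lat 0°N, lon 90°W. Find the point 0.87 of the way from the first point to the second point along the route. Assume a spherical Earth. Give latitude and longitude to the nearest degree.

Write both endpoints as unit vectors p₁, p₂ with components (cos φ cos λ, cos φ sin λ, sin φ).
The central angle between the endpoints is δ = arccos(p₁·p₂) ≈ 1.318 rad (75.5°).
Interpolate at f = 0.87 with slerp weights a = sin((1−f)δ)/sin δ ≈ 0.176, b = sin(fδ)/sin δ ≈ 0.941.
p = a·p₁ + b·p₂ ≈ (0.076, -0.985, 0.153); φ = arcsin(p_z) ≈ 8.77°, λ = atan2(p_y, p_x) ≈ -85.57°.

≈ lat 9°N, lon 86°W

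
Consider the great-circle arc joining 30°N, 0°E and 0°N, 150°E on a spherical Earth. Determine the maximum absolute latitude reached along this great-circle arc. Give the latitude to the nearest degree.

The great circle lies in the plane with unit normal n̂ = (p₁ × p₂)/|p₁ × p₂|.
Here n̂_z ≈ +0.655; the vertex latitude is φ_max = arccos|n̂_z| ≈ 49.1°.
Check via Clairaut: cos φ_max = |cos φ₁| · sin C = cos(30.0°)·sin(49.1°) ≈ 0.655, again giving ≈ 49.1°.

≈ 49°N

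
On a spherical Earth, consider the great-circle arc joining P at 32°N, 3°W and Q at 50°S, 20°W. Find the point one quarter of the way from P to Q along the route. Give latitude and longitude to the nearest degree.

≈ 11°N, 7°W

The haversine formula gives a central angle δ ≈ 1.455 rad (83.4°) between the endpoints.
Interpolate at f = 1/4 with slerp weights a = sin((1−f)δ)/sin δ ≈ 0.893, b = sin(fδ)/sin δ ≈ 0.358.
p = a·p₁ + b·p₂ ≈ (0.973, -0.118, 0.199); φ = arcsin(p_z) ≈ 11.47°, λ = atan2(p_y, p_x) ≈ -6.94°.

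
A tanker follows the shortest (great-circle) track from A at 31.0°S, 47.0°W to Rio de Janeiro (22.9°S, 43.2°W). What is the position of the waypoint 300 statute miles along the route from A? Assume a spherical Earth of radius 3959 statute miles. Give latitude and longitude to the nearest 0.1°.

Convert each endpoint to a unit vector on the sphere (x = cos φ cos λ, y = cos φ sin λ, z = sin φ).
The central angle between the endpoints is δ = arccos(p₁·p₂) ≈ 0.153 rad (8.8°). The total great-circle distance is δ·R ≈ 0.153 × 3959 ≈ 607 mi, so the target fraction is f = 300/607 ≈ 0.495.
Interpolate at f ≈ 0.495 with slerp weights a = sin((1−f)δ)/sin δ ≈ 0.507, b = sin(fδ)/sin δ ≈ 0.496.
p = a·p₁ + b·p₂ ≈ (0.629, -0.631, -0.454); φ = arcsin(p_z) ≈ -27.01°, λ = atan2(p_y, p_x) ≈ -45.05°.

≈ 27.0°S, 45.1°W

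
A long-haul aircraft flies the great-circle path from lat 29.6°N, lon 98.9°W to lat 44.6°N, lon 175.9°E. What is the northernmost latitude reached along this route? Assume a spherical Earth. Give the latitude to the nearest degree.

The great circle lies in the plane with unit normal n̂ = (p₁ × p₂)/|p₁ × p₂|.
Here n̂_z ≈ -0.673; the vertex latitude is φ_max = arccos|n̂_z| ≈ 47.7°.
Check via Clairaut: cos φ_max = |cos φ₁| · sin C = cos(29.6°)·sin(50.7°) ≈ 0.673, again giving ≈ 47.7°.

≈ 48°N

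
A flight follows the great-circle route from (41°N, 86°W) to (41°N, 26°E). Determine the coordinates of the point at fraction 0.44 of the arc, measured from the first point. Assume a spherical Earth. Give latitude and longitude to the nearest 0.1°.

≈ (57.0°N, 38.5°W)

From cos δ = sin φ₁ sin φ₂ + cos φ₁ cos φ₂ cos Δλ, the central angle is δ ≈ 1.352 rad (77.5°).
Interpolate at f = 0.44 with slerp weights a = sin((1−f)δ)/sin δ ≈ 0.704, b = sin(fδ)/sin δ ≈ 0.574.
p = a·p₁ + b·p₂ ≈ (0.426, -0.340, 0.838); φ = arcsin(p_z) ≈ 56.96°, λ = atan2(p_y, p_x) ≈ -38.55°.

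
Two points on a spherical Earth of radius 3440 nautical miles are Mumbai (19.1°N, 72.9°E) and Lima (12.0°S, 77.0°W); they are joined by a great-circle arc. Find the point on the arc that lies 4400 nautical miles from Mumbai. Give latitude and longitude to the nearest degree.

≈ 14°N, 4°W

From cos δ = sin φ₁ sin φ₂ + cos φ₁ cos φ₂ cos Δλ, the central angle is δ ≈ 2.621 rad (150.2°). The total great-circle distance is δ·R ≈ 2.621 × 3440 ≈ 9017 nmi, so the target fraction is f = 4400/9017 ≈ 0.488.
Interpolate at f ≈ 0.488 with slerp weights a = sin((1−f)δ)/sin δ ≈ 1.959, b = sin(fδ)/sin δ ≈ 1.927.
p = a·p₁ + b·p₂ ≈ (0.968, -0.067, 0.241); φ = arcsin(p_z) ≈ 13.92°, λ = atan2(p_y, p_x) ≈ -3.94°.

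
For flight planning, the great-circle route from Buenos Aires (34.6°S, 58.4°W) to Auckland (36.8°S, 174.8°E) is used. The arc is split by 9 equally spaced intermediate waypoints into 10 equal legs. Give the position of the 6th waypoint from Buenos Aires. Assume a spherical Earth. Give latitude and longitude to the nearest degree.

≈ 57°S, 138°W

Convert each endpoint to a unit vector on the sphere (x = cos φ cos λ, y = cos φ sin λ, z = sin φ).
The central angle between the endpoints is δ = arccos(p₁·p₂) ≈ 1.625 rad (93.1°).
Interpolate at f = 6/10 with slerp weights a = sin((1−f)δ)/sin δ ≈ 0.606, b = sin(fδ)/sin δ ≈ 0.829.
p = a·p₁ + b·p₂ ≈ (-0.400, -0.365, -0.841); φ = arcsin(p_z) ≈ -57.24°, λ = atan2(p_y, p_x) ≈ -137.61°.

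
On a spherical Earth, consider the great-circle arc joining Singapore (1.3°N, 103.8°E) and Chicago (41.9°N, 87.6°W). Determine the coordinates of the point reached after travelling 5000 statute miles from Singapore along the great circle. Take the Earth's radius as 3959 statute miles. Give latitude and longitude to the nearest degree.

Convert each endpoint to a unit vector on the sphere (x = cos φ cos λ, y = cos φ sin λ, z = sin φ).
The central angle between the endpoints is δ = arccos(p₁·p₂) ≈ 2.366 rad (135.6°). The total great-circle distance is δ·R ≈ 2.366 × 3959 ≈ 9369 mi, so the target fraction is f = 5000/9369 ≈ 0.534.
Interpolate at f ≈ 0.534 with slerp weights a = sin((1−f)δ)/sin δ ≈ 1.276, b = sin(fδ)/sin δ ≈ 1.362.
p = a·p₁ + b·p₂ ≈ (-0.262, 0.226, 0.938); φ = arcsin(p_z) ≈ 69.77°, λ = atan2(p_y, p_x) ≈ 139.21°.

≈ 70°N, 139°E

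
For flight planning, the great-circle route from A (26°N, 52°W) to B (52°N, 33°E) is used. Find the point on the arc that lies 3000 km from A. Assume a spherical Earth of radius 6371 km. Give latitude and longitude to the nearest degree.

From cos δ = sin φ₁ sin φ₂ + cos φ₁ cos φ₂ cos Δλ, the central angle is δ ≈ 1.166 rad (66.8°). The total great-circle distance is δ·R ≈ 1.166 × 6371 ≈ 7430 km, so the target fraction is f = 3000/7430 ≈ 0.404.
Interpolate at f ≈ 0.404 with slerp weights a = sin((1−f)δ)/sin δ ≈ 0.697, b = sin(fδ)/sin δ ≈ 0.494.
p = a·p₁ + b·p₂ ≈ (0.640, -0.328, 0.694); φ = arcsin(p_z) ≈ 43.98°, λ = atan2(p_y, p_x) ≈ -27.13°.

≈ (44°N, 27°W)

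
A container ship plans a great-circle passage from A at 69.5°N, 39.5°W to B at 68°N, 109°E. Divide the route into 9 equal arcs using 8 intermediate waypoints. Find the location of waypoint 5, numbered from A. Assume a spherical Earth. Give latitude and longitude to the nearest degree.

Convert each endpoint to a unit vector on the sphere (x = cos φ cos λ, y = cos φ sin λ, z = sin φ).
The central angle between the endpoints is δ = arccos(p₁·p₂) ≈ 0.713 rad (40.8°).
Interpolate at f = 5/9 with slerp weights a = sin((1−f)δ)/sin δ ≈ 0.476, b = sin(fδ)/sin δ ≈ 0.590.
p = a·p₁ + b·p₂ ≈ (0.057, 0.103, 0.993); φ = arcsin(p_z) ≈ 83.26°, λ = atan2(p_y, p_x) ≈ 61.08°.

≈ 83°N, 61°E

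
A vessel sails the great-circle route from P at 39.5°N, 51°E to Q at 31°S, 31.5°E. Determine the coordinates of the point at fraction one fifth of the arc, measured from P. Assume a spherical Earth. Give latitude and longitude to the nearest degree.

Convert each endpoint to a unit vector on the sphere (x = cos φ cos λ, y = cos φ sin λ, z = sin φ).
The central angle between the endpoints is δ = arccos(p₁·p₂) ≈ 1.270 rad (72.8°).
Interpolate at f = 1/5 with slerp weights a = sin((1−f)δ)/sin δ ≈ 0.890, b = sin(fδ)/sin δ ≈ 0.263.
p = a·p₁ + b·p₂ ≈ (0.625, 0.652, 0.431); φ = arcsin(p_z) ≈ 25.51°, λ = atan2(p_y, p_x) ≈ 46.21°.

≈ 26°N, 46°E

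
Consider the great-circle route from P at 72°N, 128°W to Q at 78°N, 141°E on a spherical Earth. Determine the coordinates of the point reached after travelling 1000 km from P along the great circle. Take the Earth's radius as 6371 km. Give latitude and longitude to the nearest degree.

≈ 78°N, 154°W

Convert each endpoint to a unit vector on the sphere (x = cos φ cos λ, y = cos φ sin λ, z = sin φ).
The central angle between the endpoints is δ = arccos(p₁·p₂) ≈ 0.379 rad (21.7°). The total great-circle distance is δ·R ≈ 0.379 × 6371 ≈ 2413 km, so the target fraction is f = 1000/2413 ≈ 0.414.
Interpolate at f ≈ 0.414 with slerp weights a = sin((1−f)δ)/sin δ ≈ 0.595, b = sin(fδ)/sin δ ≈ 0.423.
p = a·p₁ + b·p₂ ≈ (-0.181, -0.090, 0.979); φ = arcsin(p_z) ≈ 78.32°, λ = atan2(p_y, p_x) ≈ -153.74°.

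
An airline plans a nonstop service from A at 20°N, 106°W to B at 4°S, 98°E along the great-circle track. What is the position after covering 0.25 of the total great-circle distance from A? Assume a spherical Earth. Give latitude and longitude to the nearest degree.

≈ 35°N, 146°W

Write both endpoints as unit vectors p₁, p₂ with components (cos φ cos λ, cos φ sin λ, sin φ).
The central angle between the endpoints is δ = arccos(p₁·p₂) ≈ 2.647 rad (151.7°).
Interpolate at f = 0.25 with slerp weights a = sin((1−f)δ)/sin δ ≈ 1.929, b = sin(fδ)/sin δ ≈ 1.295.
p = a·p₁ + b·p₂ ≈ (-0.679, -0.463, 0.569); φ = arcsin(p_z) ≈ 34.70°, λ = atan2(p_y, p_x) ≈ -145.72°.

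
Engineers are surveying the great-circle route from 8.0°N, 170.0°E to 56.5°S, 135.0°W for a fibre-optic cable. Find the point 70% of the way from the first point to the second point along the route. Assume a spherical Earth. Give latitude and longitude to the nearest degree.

Convert each endpoint to a unit vector on the sphere (x = cos φ cos λ, y = cos φ sin λ, z = sin φ).
The central angle between the endpoints is δ = arccos(p₁·p₂) ≈ 1.372 rad (78.6°).
Interpolate at f = 0.70 with slerp weights a = sin((1−f)δ)/sin δ ≈ 0.408, b = sin(fδ)/sin δ ≈ 0.836.
p = a·p₁ + b·p₂ ≈ (-0.724, -0.256, -0.640); φ = arcsin(p_z) ≈ -39.81°, λ = atan2(p_y, p_x) ≈ -160.53°.

≈ 40°S, 161°W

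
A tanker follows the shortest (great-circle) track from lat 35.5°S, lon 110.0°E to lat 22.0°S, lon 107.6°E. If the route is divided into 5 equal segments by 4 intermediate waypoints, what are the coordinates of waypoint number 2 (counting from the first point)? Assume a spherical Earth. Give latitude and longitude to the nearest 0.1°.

Write both endpoints as unit vectors p₁, p₂ with components (cos φ cos λ, cos φ sin λ, sin φ).
The central angle between the endpoints is δ = arccos(p₁·p₂) ≈ 0.238 rad (13.7°).
Interpolate at f = 2/5 with slerp weights a = sin((1−f)δ)/sin δ ≈ 0.604, b = sin(fδ)/sin δ ≈ 0.403.
p = a·p₁ + b·p₂ ≈ (-0.281, 0.818, -0.502); φ = arcsin(p_z) ≈ -30.11°, λ = atan2(p_y, p_x) ≈ 108.96°.

≈ lat 30.1°S, lon 109.0°E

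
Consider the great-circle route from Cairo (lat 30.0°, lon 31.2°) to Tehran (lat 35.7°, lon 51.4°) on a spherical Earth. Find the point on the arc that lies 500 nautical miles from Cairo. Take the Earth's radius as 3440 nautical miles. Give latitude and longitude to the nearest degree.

≈ lat 33°, lon 40°

The haversine formula gives a central angle δ ≈ 0.312 rad (17.9°) between the endpoints. The total great-circle distance is δ·R ≈ 0.312 × 3440 ≈ 1072 nmi, so the target fraction is f = 500/1072 ≈ 0.466.
Interpolate at f ≈ 0.466 with slerp weights a = sin((1−f)δ)/sin δ ≈ 0.540, b = sin(fδ)/sin δ ≈ 0.472.
p = a·p₁ + b·p₂ ≈ (0.639, 0.542, 0.546); φ = arcsin(p_z) ≈ 33.06°, λ = atan2(p_y, p_x) ≈ 40.29°.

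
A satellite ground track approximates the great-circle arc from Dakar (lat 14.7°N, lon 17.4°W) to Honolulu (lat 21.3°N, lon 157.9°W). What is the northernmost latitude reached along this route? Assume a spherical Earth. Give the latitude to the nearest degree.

≈ 44°N

The great circle lies in the plane with unit normal n̂ = (p₁ × p₂)/|p₁ × p₂|.
Here n̂_z ≈ -0.719; the vertex latitude is φ_max = arccos|n̂_z| ≈ 44.1°.
Check via Clairaut: cos φ_max = |cos φ₁| · sin C = cos(14.7°)·sin(48.0°) ≈ 0.719, again giving ≈ 44.1°.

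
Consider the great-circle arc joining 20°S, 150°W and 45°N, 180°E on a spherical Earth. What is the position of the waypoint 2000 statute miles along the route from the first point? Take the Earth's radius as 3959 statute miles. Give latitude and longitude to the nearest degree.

Convert each endpoint to a unit vector on the sphere (x = cos φ cos λ, y = cos φ sin λ, z = sin φ).
The central angle between the endpoints is δ = arccos(p₁·p₂) ≈ 1.231 rad (70.5°). The total great-circle distance is δ·R ≈ 1.231 × 3959 ≈ 4872 mi, so the target fraction is f = 2000/4872 ≈ 0.410.
Interpolate at f ≈ 0.410 with slerp weights a = sin((1−f)δ)/sin δ ≈ 0.704, b = sin(fδ)/sin δ ≈ 0.513.
p = a·p₁ + b·p₂ ≈ (-0.936, -0.331, 0.122); φ = arcsin(p_z) ≈ 7.02°, λ = atan2(p_y, p_x) ≈ -160.54°.

≈ 7°N, 161°W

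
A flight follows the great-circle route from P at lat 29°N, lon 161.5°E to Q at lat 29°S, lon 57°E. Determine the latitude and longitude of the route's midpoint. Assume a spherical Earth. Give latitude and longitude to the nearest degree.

≈ lat 0°N, lon 109°E

The haversine formula gives a central angle δ ≈ 2.011 rad (115.3°) between the endpoints.
Interpolate at f = 1/2 with slerp weights a = sin((1−f)δ)/sin δ ≈ 0.934, b = sin(fδ)/sin δ ≈ 0.934.
p = a·p₁ + b·p₂ ≈ (-0.330, 0.944, 0.000); φ = arcsin(p_z) ≈ 0.00°, λ = atan2(p_y, p_x) ≈ 109.25°.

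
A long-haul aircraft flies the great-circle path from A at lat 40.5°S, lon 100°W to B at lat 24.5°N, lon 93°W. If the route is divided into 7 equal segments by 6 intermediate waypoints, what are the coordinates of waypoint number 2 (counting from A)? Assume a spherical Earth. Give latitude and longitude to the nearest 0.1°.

≈ lat 21.9°S, lon 97.6°W

Write both endpoints as unit vectors p₁, p₂ with components (cos φ cos λ, cos φ sin λ, sin φ).
The central angle between the endpoints is δ = arccos(p₁·p₂) ≈ 1.140 rad (65.3°).
Interpolate at f = 2/7 with slerp weights a = sin((1−f)δ)/sin δ ≈ 0.800, b = sin(fδ)/sin δ ≈ 0.352.
p = a·p₁ + b·p₂ ≈ (-0.122, -0.919, -0.374); φ = arcsin(p_z) ≈ -21.95°, λ = atan2(p_y, p_x) ≈ -97.59°.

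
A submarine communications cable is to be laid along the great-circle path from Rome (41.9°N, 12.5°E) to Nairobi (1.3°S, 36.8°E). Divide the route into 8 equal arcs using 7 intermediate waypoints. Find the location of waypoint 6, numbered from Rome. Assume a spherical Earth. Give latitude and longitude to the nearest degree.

Convert each endpoint to a unit vector on the sphere (x = cos φ cos λ, y = cos φ sin λ, z = sin φ).
The central angle between the endpoints is δ = arccos(p₁·p₂) ≈ 0.846 rad (48.5°).
Interpolate at f = 6/8 with slerp weights a = sin((1−f)δ)/sin δ ≈ 0.280, b = sin(fδ)/sin δ ≈ 0.792.
p = a·p₁ + b·p₂ ≈ (0.838, 0.519, 0.169); φ = arcsin(p_z) ≈ 9.75°, λ = atan2(p_y, p_x) ≈ 31.80°.

≈ 10°N, 32°E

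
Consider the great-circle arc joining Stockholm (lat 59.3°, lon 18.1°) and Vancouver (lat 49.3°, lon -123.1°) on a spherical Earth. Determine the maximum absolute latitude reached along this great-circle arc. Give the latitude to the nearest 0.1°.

The great circle lies in the plane with unit normal n̂ = (p₁ × p₂)/|p₁ × p₂|.
Here n̂_z ≈ -0.227; the vertex latitude is φ_max = arccos|n̂_z| ≈ 76.9°.

≈ 76.9°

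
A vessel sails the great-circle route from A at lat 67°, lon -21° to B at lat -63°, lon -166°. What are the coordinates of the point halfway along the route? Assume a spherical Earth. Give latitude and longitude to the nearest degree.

Convert each endpoint to a unit vector on the sphere (x = cos φ cos λ, y = cos φ sin λ, z = sin φ).
The central angle between the endpoints is δ = arccos(p₁·p₂) ≈ 2.878 rad (164.9°).
Interpolate at f = 1/2 with slerp weights a = sin((1−f)δ)/sin δ ≈ 3.806, b = sin(fδ)/sin δ ≈ 3.806.
p = a·p₁ + b·p₂ ≈ (-0.288, -0.951, 0.112); φ = arcsin(p_z) ≈ 6.45°, λ = atan2(p_y, p_x) ≈ -106.86°.

≈ lat 6°, lon -107°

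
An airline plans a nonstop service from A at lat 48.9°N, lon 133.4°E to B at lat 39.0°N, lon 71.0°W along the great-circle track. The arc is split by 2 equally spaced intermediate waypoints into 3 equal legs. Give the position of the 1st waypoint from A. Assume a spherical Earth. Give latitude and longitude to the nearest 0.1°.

≈ lat 74.5°N, lon 170.0°E

From cos δ = sin φ₁ sin φ₂ + cos φ₁ cos φ₂ cos Δλ, the central angle is δ ≈ 1.562 rad (89.5°).
Interpolate at f = 1/3 with slerp weights a = sin((1−f)δ)/sin δ ≈ 0.863, b = sin(fδ)/sin δ ≈ 0.497.
p = a·p₁ + b·p₂ ≈ (-0.264, 0.047, 0.963); φ = arcsin(p_z) ≈ 74.45°, λ = atan2(p_y, p_x) ≈ 169.96°.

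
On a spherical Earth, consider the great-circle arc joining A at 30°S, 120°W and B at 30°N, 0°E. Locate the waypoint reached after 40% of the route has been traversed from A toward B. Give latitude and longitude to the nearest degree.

Write both endpoints as unit vectors p₁, p₂ with components (cos φ cos λ, cos φ sin λ, sin φ).
The central angle between the endpoints is δ = arccos(p₁·p₂) ≈ 2.246 rad (128.7°).
Interpolate at f = 0.40 with slerp weights a = sin((1−f)δ)/sin δ ≈ 1.249, b = sin(fδ)/sin δ ≈ 1.002.
p = a·p₁ + b·p₂ ≈ (0.327, -0.937, -0.124); φ = arcsin(p_z) ≈ -7.10°, λ = atan2(p_y, p_x) ≈ -70.76°.

≈ 7°S, 71°W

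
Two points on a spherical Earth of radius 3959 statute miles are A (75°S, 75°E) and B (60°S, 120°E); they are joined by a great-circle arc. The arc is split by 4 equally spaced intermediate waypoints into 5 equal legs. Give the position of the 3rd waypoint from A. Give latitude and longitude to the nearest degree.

Convert each endpoint to a unit vector on the sphere (x = cos φ cos λ, y = cos φ sin λ, z = sin φ).
The central angle between the endpoints is δ = arccos(p₁·p₂) ≈ 0.382 rad (21.9°).
Interpolate at f = 3/5 with slerp weights a = sin((1−f)δ)/sin δ ≈ 0.408, b = sin(fδ)/sin δ ≈ 0.609.
p = a·p₁ + b·p₂ ≈ (-0.125, 0.366, -0.922); φ = arcsin(p_z) ≈ -67.25°, λ = atan2(p_y, p_x) ≈ 108.86°.

≈ (67°S, 109°E)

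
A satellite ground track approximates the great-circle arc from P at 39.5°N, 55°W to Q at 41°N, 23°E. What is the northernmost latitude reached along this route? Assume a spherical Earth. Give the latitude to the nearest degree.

≈ 47°N

The great circle lies in the plane with unit normal n̂ = (p₁ × p₂)/|p₁ × p₂|.
Here n̂_z ≈ +0.676; the vertex latitude is φ_max = arccos|n̂_z| ≈ 47.5°.
Check via Clairaut: cos φ_max = |cos φ₁| · sin C = cos(39.5°)·sin(61.2°) ≈ 0.676, again giving ≈ 47.5°.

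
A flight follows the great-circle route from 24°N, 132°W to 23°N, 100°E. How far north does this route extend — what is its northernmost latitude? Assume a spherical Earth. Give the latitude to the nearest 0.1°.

The great circle lies in the plane with unit normal n̂ = (p₁ × p₂)/|p₁ × p₂|.
Here n̂_z ≈ -0.710; the vertex latitude is φ_max = arccos|n̂_z| ≈ 44.8°.
Check via Clairaut: cos φ_max = |cos φ₁| · sin C = cos(24.0°)·sin(51.0°) ≈ 0.710, again giving ≈ 44.8°.

≈ 44.8°N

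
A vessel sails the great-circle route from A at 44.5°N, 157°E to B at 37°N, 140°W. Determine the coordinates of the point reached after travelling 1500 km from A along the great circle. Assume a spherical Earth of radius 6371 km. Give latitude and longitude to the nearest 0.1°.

Write both endpoints as unit vectors p₁, p₂ with components (cos φ cos λ, cos φ sin λ, sin φ).
The central angle between the endpoints is δ = arccos(p₁·p₂) ≈ 0.822 rad (47.1°). The total great-circle distance is δ·R ≈ 0.822 × 6371 ≈ 5240 km, so the target fraction is f = 1500/5240 ≈ 0.286.
Interpolate at f ≈ 0.286 with slerp weights a = sin((1−f)δ)/sin δ ≈ 0.756, b = sin(fδ)/sin δ ≈ 0.318.
p = a·p₁ + b·p₂ ≈ (-0.691, 0.047, 0.721); φ = arcsin(p_z) ≈ 46.16°, λ = atan2(p_y, p_x) ≈ 176.09°.

≈ 46.2°N, 176.1°E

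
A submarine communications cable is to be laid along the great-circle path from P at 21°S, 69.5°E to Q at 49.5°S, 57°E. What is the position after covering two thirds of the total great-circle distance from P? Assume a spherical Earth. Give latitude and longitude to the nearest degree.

Convert each endpoint to a unit vector on the sphere (x = cos φ cos λ, y = cos φ sin λ, z = sin φ).
The central angle between the endpoints is δ = arccos(p₁·p₂) ≈ 0.527 rad (30.2°).
Interpolate at f = 2/3 with slerp weights a = sin((1−f)δ)/sin δ ≈ 0.347, b = sin(fδ)/sin δ ≈ 0.684.
p = a·p₁ + b·p₂ ≈ (0.356, 0.677, -0.645); φ = arcsin(p_z) ≈ -40.15°, λ = atan2(p_y, p_x) ≈ 62.27°.

≈ 40°S, 62°E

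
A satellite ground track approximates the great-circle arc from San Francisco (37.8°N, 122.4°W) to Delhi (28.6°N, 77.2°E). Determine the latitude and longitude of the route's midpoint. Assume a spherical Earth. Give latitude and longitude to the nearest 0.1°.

The haversine formula gives a central angle δ ≈ 1.939 rad (111.1°) between the endpoints.
Interpolate at f = 1/2 with slerp weights a = sin((1−f)δ)/sin δ ≈ 0.884, b = sin(fδ)/sin δ ≈ 0.884.
p = a·p₁ + b·p₂ ≈ (-0.202, 0.167, 0.965); φ = arcsin(p_z) ≈ 74.79°, λ = atan2(p_y, p_x) ≈ 140.45°.

≈ (74.8°N, 140.4°E)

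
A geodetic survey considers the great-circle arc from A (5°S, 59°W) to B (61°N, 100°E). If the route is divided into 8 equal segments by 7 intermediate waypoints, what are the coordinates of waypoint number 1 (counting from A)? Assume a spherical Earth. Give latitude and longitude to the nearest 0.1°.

≈ (9.9°N, 55.9°W)

Convert each endpoint to a unit vector on the sphere (x = cos φ cos λ, y = cos φ sin λ, z = sin φ).
The central angle between the endpoints is δ = arccos(p₁·p₂) ≈ 2.126 rad (121.8°).
Interpolate at f = 1/8 with slerp weights a = sin((1−f)δ)/sin δ ≈ 1.128, b = sin(fδ)/sin δ ≈ 0.309.
p = a·p₁ + b·p₂ ≈ (0.553, -0.815, 0.172); φ = arcsin(p_z) ≈ 9.90°, λ = atan2(p_y, p_x) ≈ -55.88°.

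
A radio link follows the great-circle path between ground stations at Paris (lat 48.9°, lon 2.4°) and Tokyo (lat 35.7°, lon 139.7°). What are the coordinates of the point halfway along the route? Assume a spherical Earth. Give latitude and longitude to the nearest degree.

≈ lat 67°, lon 86°

The haversine formula gives a central angle δ ≈ 1.523 rad (87.3°) between the endpoints.
Interpolate at f = 1/2 with slerp weights a = sin((1−f)δ)/sin δ ≈ 0.691, b = sin(fδ)/sin δ ≈ 0.691.
p = a·p₁ + b·p₂ ≈ (0.026, 0.382, 0.924); φ = arcsin(p_z) ≈ 67.49°, λ = atan2(p_y, p_x) ≈ 86.12°.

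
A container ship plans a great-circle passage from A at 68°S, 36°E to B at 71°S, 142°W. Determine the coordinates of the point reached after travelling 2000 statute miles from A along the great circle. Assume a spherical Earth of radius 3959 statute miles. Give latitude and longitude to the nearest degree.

≈ 83°S, 140°W

Write both endpoints as unit vectors p₁, p₂ with components (cos φ cos λ, cos φ sin λ, sin φ).
The central angle between the endpoints is δ = arccos(p₁·p₂) ≈ 0.715 rad (41.0°). The total great-circle distance is δ·R ≈ 0.715 × 3959 ≈ 2833 mi, so the target fraction is f = 2000/2833 ≈ 0.706.
Interpolate at f ≈ 0.706 with slerp weights a = sin((1−f)δ)/sin δ ≈ 0.318, b = sin(fδ)/sin δ ≈ 0.738.
p = a·p₁ + b·p₂ ≈ (-0.093, -0.078, -0.993); φ = arcsin(p_z) ≈ -83.04°, λ = atan2(p_y, p_x) ≈ -140.03°.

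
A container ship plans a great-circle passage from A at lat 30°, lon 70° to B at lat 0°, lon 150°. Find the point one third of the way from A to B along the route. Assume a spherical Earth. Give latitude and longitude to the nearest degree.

≈ lat 24°, lon 100°

Write both endpoints as unit vectors p₁, p₂ with components (cos φ cos λ, cos φ sin λ, sin φ).
The central angle between the endpoints is δ = arccos(p₁·p₂) ≈ 1.420 rad (81.4°).
Interpolate at f = 1/3 with slerp weights a = sin((1−f)δ)/sin δ ≈ 0.821, b = sin(fδ)/sin δ ≈ 0.461.
p = a·p₁ + b·p₂ ≈ (-0.156, 0.898, 0.410); φ = arcsin(p_z) ≈ 24.23°, λ = atan2(p_y, p_x) ≈ 99.86°.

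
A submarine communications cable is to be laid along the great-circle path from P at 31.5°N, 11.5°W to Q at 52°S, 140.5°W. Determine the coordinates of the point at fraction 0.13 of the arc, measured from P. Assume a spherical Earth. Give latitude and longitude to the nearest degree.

The haversine formula gives a central angle δ ≈ 2.407 rad (137.9°) between the endpoints.
Interpolate at f = 0.13 with slerp weights a = sin((1−f)δ)/sin δ ≈ 1.292, b = sin(fδ)/sin δ ≈ 0.459.
p = a·p₁ + b·p₂ ≈ (0.862, -0.400, 0.313); φ = arcsin(p_z) ≈ 18.26°, λ = atan2(p_y, p_x) ≈ -24.88°.

≈ 18°N, 25°W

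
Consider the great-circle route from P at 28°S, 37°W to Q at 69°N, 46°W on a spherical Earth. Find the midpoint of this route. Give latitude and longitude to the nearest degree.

Convert each endpoint to a unit vector on the sphere (x = cos φ cos λ, y = cos φ sin λ, z = sin φ).
The central angle between the endpoints is δ = arccos(p₁·p₂) ≈ 1.697 rad (97.2°).
Interpolate at f = 1/2 with slerp weights a = sin((1−f)δ)/sin δ ≈ 0.756, b = sin(fδ)/sin δ ≈ 0.756.
p = a·p₁ + b·p₂ ≈ (0.722, -0.597, 0.351); φ = arcsin(p_z) ≈ 20.55°, λ = atan2(p_y, p_x) ≈ -39.60°.

≈ 21°N, 40°W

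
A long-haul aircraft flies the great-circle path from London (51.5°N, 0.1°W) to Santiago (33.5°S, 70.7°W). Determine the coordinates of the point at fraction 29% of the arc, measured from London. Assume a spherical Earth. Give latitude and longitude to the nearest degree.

≈ 29°N, 28°W

Write both endpoints as unit vectors p₁, p₂ with components (cos φ cos λ, cos φ sin λ, sin φ).
The central angle between the endpoints is δ = arccos(p₁·p₂) ≈ 1.833 rad (105.0°).
Interpolate at f = 0.29 with slerp weights a = sin((1−f)δ)/sin δ ≈ 0.998, b = sin(fδ)/sin δ ≈ 0.525.
p = a·p₁ + b·p₂ ≈ (0.766, -0.414, 0.491); φ = arcsin(p_z) ≈ 29.44°, λ = atan2(p_y, p_x) ≈ -28.40°.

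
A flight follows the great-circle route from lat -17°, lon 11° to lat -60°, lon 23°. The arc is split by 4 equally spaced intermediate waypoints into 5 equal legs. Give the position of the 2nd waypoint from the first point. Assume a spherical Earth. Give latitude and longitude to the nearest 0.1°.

Convert each endpoint to a unit vector on the sphere (x = cos φ cos λ, y = cos φ sin λ, z = sin φ).
The central angle between the endpoints is δ = arccos(p₁·p₂) ≈ 0.766 rad (43.9°).
Interpolate at f = 2/5 with slerp weights a = sin((1−f)δ)/sin δ ≈ 0.640, b = sin(fδ)/sin δ ≈ 0.435.
p = a·p₁ + b·p₂ ≈ (0.801, 0.202, -0.564); φ = arcsin(p_z) ≈ -34.32°, λ = atan2(p_y, p_x) ≈ 14.14°.

≈ lat -34.3°, lon 14.1°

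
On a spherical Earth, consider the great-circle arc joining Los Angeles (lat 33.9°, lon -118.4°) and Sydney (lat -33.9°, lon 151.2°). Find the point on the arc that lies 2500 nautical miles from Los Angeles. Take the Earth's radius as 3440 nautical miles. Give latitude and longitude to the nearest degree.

From cos δ = sin φ₁ sin φ₂ + cos φ₁ cos φ₂ cos Δλ, the central angle is δ ≈ 1.892 rad (108.4°). The total great-circle distance is δ·R ≈ 1.892 × 3440 ≈ 6509 nmi, so the target fraction is f = 2500/6509 ≈ 0.384.
Interpolate at f ≈ 0.384 with slerp weights a = sin((1−f)δ)/sin δ ≈ 0.969, b = sin(fδ)/sin δ ≈ 0.700.
p = a·p₁ + b·p₂ ≈ (-0.892, -0.427, 0.150); φ = arcsin(p_z) ≈ 8.60°, λ = atan2(p_y, p_x) ≈ -154.41°.

≈ lat 9°, lon -154°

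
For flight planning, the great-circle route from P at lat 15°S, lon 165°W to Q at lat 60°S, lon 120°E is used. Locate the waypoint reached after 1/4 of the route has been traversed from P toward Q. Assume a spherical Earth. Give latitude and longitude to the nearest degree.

Convert each endpoint to a unit vector on the sphere (x = cos φ cos λ, y = cos φ sin λ, z = sin φ).
The central angle between the endpoints is δ = arccos(p₁·p₂) ≈ 1.214 rad (69.6°).
Interpolate at f = 1/4 with slerp weights a = sin((1−f)δ)/sin δ ≈ 0.843, b = sin(fδ)/sin δ ≈ 0.319.
p = a·p₁ + b·p₂ ≈ (-0.866, -0.073, -0.494); φ = arcsin(p_z) ≈ -29.63°, λ = atan2(p_y, p_x) ≈ -175.21°.

≈ lat 30°S, lon 175°W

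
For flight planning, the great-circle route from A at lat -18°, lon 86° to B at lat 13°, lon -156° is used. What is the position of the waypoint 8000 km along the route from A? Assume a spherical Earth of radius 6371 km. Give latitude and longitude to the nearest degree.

≈ lat -1°, lon 157°

Convert each endpoint to a unit vector on the sphere (x = cos φ cos λ, y = cos φ sin λ, z = sin φ).
The central angle between the endpoints is δ = arccos(p₁·p₂) ≈ 2.100 rad (120.3°). The total great-circle distance is δ·R ≈ 2.100 × 6371 ≈ 13377 km, so the target fraction is f = 8000/13377 ≈ 0.598.
Interpolate at f ≈ 0.598 with slerp weights a = sin((1−f)δ)/sin δ ≈ 0.866, b = sin(fδ)/sin δ ≈ 1.101.
p = a·p₁ + b·p₂ ≈ (-0.923, 0.385, -0.020); φ = arcsin(p_z) ≈ -1.13°, λ = atan2(p_y, p_x) ≈ 157.37°.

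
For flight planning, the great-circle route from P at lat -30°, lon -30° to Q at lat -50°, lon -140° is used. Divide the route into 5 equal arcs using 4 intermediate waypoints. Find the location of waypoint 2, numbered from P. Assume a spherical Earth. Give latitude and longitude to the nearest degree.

≈ lat -52°, lon -61°

From cos δ = sin φ₁ sin φ₂ + cos φ₁ cos φ₂ cos Δλ, the central angle is δ ≈ 1.377 rad (78.9°).
Interpolate at f = 2/5 with slerp weights a = sin((1−f)δ)/sin δ ≈ 0.749, b = sin(fδ)/sin δ ≈ 0.533.
p = a·p₁ + b·p₂ ≈ (0.299, -0.545, -0.783); φ = arcsin(p_z) ≈ -51.56°, λ = atan2(p_y, p_x) ≈ -61.21°.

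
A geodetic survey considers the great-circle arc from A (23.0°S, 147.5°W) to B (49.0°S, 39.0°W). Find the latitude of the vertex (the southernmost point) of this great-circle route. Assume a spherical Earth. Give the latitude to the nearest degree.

The great circle lies in the plane with unit normal n̂ = (p₁ × p₂)/|p₁ × p₂|.
Here n̂_z ≈ +0.576; the vertex latitude is φ_max = arccos|n̂_z| ≈ 54.8°.

≈ 55°S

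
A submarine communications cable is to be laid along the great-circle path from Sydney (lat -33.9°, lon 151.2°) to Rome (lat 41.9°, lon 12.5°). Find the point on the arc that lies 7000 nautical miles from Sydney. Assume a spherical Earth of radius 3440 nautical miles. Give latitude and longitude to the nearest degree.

Convert each endpoint to a unit vector on the sphere (x = cos φ cos λ, y = cos φ sin λ, z = sin φ).
The central angle between the endpoints is δ = arccos(p₁·p₂) ≈ 2.562 rad (146.8°). The total great-circle distance is δ·R ≈ 2.562 × 3440 ≈ 8813 nmi, so the target fraction is f = 7000/8813 ≈ 0.794.
Interpolate at f ≈ 0.794 with slerp weights a = sin((1−f)δ)/sin δ ≈ 0.918, b = sin(fδ)/sin δ ≈ 1.632.
p = a·p₁ + b·p₂ ≈ (0.518, 0.630, 0.578); φ = arcsin(p_z) ≈ 35.32°, λ = atan2(p_y, p_x) ≈ 50.55°.

≈ lat 35°, lon 51°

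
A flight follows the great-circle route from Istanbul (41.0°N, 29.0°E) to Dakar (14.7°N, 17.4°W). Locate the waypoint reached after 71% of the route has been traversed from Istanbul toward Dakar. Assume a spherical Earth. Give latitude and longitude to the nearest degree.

≈ 24°N, 6°W

From cos δ = sin φ₁ sin φ₂ + cos φ₁ cos φ₂ cos Δλ, the central angle is δ ≈ 0.837 rad (47.9°).
Interpolate at f = 0.71 with slerp weights a = sin((1−f)δ)/sin δ ≈ 0.324, b = sin(fδ)/sin δ ≈ 0.754.
p = a·p₁ + b·p₂ ≈ (0.909, -0.100, 0.404); φ = arcsin(p_z) ≈ 23.81°, λ = atan2(p_y, p_x) ≈ -6.25°.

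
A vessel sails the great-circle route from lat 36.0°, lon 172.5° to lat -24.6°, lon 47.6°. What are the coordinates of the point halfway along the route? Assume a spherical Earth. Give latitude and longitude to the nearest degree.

≈ lat 12°, lon 104°

Write both endpoints as unit vectors p₁, p₂ with components (cos φ cos λ, cos φ sin λ, sin φ).
The central angle between the endpoints is δ = arccos(p₁·p₂) ≈ 2.299 rad (131.7°).
Interpolate at f = 1/2 with slerp weights a = sin((1−f)δ)/sin δ ≈ 1.223, b = sin(fδ)/sin δ ≈ 1.223.
p = a·p₁ + b·p₂ ≈ (-0.231, 0.950, 0.210); φ = arcsin(p_z) ≈ 12.10°, λ = atan2(p_y, p_x) ≈ 103.67°.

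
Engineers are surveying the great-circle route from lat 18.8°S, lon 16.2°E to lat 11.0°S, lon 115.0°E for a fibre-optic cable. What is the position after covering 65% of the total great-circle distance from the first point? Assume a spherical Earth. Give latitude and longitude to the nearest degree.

Convert each endpoint to a unit vector on the sphere (x = cos φ cos λ, y = cos φ sin λ, z = sin φ).
The central angle between the endpoints is δ = arccos(p₁·p₂) ≈ 1.652 rad (94.6°).
Interpolate at f = 0.65 with slerp weights a = sin((1−f)δ)/sin δ ≈ 0.548, b = sin(fδ)/sin δ ≈ 0.882.
p = a·p₁ + b·p₂ ≈ (0.133, 0.929, -0.345); φ = arcsin(p_z) ≈ -20.18°, λ = atan2(p_y, p_x) ≈ 81.88°.

≈ lat 20°S, lon 82°E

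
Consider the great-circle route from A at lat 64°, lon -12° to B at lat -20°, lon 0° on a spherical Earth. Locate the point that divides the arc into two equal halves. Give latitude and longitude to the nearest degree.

From cos δ = sin φ₁ sin φ₂ + cos φ₁ cos φ₂ cos Δλ, the central angle is δ ≈ 1.475 rad (84.5°).
Interpolate at f = 1/2 with slerp weights a = sin((1−f)δ)/sin δ ≈ 0.676, b = sin(fδ)/sin δ ≈ 0.676.
p = a·p₁ + b·p₂ ≈ (0.925, -0.062, 0.376); φ = arcsin(p_z) ≈ 22.09°, λ = atan2(p_y, p_x) ≈ -3.81°.

≈ lat 22°, lon -4°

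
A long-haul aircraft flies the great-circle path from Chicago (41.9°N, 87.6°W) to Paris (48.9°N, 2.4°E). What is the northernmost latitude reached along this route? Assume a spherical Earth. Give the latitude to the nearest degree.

≈ 56°N

The great circle lies in the plane with unit normal n̂ = (p₁ × p₂)/|p₁ × p₂|.
Here n̂_z ≈ +0.566; the vertex latitude is φ_max = arccos|n̂_z| ≈ 55.5°.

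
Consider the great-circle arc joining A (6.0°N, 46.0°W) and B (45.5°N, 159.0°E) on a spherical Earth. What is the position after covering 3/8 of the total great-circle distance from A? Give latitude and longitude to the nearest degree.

≈ (48°N, 69°W)

Write both endpoints as unit vectors p₁, p₂ with components (cos φ cos λ, cos φ sin λ, sin φ).
The central angle between the endpoints is δ = arccos(p₁·p₂) ≈ 2.162 rad (123.9°).
Interpolate at f = 3/8 with slerp weights a = sin((1−f)δ)/sin δ ≈ 1.175, b = sin(fδ)/sin δ ≈ 0.873.
p = a·p₁ + b·p₂ ≈ (0.241, -0.622, 0.745); φ = arcsin(p_z) ≈ 48.19°, λ = atan2(p_y, p_x) ≈ -68.82°.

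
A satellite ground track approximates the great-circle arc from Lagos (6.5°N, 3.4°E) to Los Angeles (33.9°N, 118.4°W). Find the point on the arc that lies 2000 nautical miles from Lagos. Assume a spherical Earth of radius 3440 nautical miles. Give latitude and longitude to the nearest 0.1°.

The haversine formula gives a central angle δ ≈ 1.951 rad (111.8°) between the endpoints. The total great-circle distance is δ·R ≈ 1.951 × 3440 ≈ 6713 nmi, so the target fraction is f = 2000/6713 ≈ 0.298.
Interpolate at f ≈ 0.298 with slerp weights a = sin((1−f)δ)/sin δ ≈ 1.055, b = sin(fδ)/sin δ ≈ 0.592.
p = a·p₁ + b·p₂ ≈ (0.813, -0.370, 0.449); φ = arcsin(p_z) ≈ 26.70°, λ = atan2(p_y, p_x) ≈ -24.44°.

≈ (26.7°N, 24.4°W)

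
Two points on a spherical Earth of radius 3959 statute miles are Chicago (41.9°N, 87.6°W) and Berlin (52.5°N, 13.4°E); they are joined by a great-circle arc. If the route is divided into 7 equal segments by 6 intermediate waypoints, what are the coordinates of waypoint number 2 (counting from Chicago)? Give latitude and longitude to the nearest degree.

From cos δ = sin φ₁ sin φ₂ + cos φ₁ cos φ₂ cos Δλ, the central angle is δ ≈ 1.111 rad (63.7°).
Interpolate at f = 2/7 with slerp weights a = sin((1−f)δ)/sin δ ≈ 0.796, b = sin(fδ)/sin δ ≈ 0.348.
p = a·p₁ + b·p₂ ≈ (0.231, -0.542, 0.808); φ = arcsin(p_z) ≈ 53.87°, λ = atan2(p_y, p_x) ≈ -66.93°.

≈ (54°N, 67°W)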